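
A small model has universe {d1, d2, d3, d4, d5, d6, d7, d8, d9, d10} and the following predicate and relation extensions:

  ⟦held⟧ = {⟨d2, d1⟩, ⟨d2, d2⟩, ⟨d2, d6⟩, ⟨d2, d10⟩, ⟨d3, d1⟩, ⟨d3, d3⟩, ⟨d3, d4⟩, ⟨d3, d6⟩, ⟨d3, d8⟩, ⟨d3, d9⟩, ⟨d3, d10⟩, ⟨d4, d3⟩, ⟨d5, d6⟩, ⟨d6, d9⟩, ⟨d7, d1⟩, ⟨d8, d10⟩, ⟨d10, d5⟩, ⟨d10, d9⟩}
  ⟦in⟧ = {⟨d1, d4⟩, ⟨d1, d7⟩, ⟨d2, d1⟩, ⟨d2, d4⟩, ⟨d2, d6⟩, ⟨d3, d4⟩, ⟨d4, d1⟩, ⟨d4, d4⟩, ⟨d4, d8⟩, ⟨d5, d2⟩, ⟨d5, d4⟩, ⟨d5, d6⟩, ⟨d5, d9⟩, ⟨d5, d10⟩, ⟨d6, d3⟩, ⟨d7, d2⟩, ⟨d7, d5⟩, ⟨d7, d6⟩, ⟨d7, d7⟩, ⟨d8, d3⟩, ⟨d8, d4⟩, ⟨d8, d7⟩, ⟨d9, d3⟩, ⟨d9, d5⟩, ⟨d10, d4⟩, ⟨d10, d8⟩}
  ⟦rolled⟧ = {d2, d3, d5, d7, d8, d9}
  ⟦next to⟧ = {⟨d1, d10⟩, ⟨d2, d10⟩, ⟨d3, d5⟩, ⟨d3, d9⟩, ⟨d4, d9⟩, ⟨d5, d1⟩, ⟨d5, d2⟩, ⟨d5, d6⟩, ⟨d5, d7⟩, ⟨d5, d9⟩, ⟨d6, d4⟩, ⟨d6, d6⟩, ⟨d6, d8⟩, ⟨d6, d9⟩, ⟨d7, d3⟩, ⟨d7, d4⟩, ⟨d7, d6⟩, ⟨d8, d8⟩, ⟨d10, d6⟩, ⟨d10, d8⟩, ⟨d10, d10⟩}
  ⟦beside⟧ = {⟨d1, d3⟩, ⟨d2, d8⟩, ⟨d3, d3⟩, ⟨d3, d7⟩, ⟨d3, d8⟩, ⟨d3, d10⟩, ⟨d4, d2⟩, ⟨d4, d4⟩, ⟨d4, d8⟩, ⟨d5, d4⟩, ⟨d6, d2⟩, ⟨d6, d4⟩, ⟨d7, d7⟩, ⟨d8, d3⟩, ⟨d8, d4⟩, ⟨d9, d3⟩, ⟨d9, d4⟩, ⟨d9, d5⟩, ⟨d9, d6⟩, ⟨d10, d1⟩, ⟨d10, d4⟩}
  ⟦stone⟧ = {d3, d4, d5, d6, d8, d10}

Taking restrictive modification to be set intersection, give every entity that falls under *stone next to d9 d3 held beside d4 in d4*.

{d4}

⟦next to d9⟧ = {x : ⟨x, d9⟩ ∈ ⟦next to⟧} = {d3, d4, d5, d6}
⟦d3 held⟧ = {x : ⟨d3, x⟩ ∈ ⟦held⟧} = {d1, d3, d4, d6, d8, d9, d10}
⟦beside d4⟧ = {x : ⟨x, d4⟩ ∈ ⟦beside⟧} = {d4, d5, d6, d8, d9, d10}
⟦in d4⟧ = {x : ⟨x, d4⟩ ∈ ⟦in⟧} = {d1, d2, d3, d4, d5, d8, d10}
⟦stone⟧ = {d3, d4, d5, d6, d8, d10}
… ∩ ⟦next to d9⟧ = {d3, d4, d5, d6, d8, d10} ∩ {d3, d4, d5, d6} = {d3, d4, d5, d6}
… ∩ ⟦d3 held⟧ = {d3, d4, d5, d6} ∩ {d1, d3, d4, d6, d8, d9, d10} = {d3, d4, d6}
… ∩ ⟦beside d4⟧ = {d3, d4, d6} ∩ {d4, d5, d6, d8, d9, d10} = {d4, d6}
… ∩ ⟦in d4⟧ = {d4, d6} ∩ {d1, d2, d3, d4, d5, d8, d10} = {d4}
So ⟦stone next to d9 d3 held beside d4 in d4⟧ = {d4}.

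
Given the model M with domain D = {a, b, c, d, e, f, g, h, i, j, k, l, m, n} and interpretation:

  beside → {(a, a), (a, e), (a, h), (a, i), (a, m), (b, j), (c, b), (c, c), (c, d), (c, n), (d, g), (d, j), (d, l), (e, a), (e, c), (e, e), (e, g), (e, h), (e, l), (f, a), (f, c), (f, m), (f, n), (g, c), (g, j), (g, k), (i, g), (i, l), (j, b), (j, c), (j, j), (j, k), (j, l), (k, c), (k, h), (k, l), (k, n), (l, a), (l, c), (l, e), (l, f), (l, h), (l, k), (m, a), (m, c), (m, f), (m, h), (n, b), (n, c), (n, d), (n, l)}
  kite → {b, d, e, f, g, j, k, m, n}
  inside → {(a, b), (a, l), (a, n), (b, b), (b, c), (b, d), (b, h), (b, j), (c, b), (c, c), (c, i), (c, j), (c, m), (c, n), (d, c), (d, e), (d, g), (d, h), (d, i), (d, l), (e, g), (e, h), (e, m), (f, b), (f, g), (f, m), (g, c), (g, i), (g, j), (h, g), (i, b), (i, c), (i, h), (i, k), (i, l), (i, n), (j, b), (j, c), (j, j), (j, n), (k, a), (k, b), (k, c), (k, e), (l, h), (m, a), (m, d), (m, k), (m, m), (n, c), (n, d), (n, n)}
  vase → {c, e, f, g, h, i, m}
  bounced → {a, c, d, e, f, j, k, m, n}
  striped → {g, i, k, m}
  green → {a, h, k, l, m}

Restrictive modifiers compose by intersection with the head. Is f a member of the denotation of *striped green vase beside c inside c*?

⟦beside c⟧ = {x : ⟨x, c⟩ ∈ ⟦beside⟧} = {c, e, f, g, j, k, l, m, n}
⟦inside c⟧ = {x : ⟨x, c⟩ ∈ ⟦inside⟧} = {b, c, d, g, i, j, k, n}
⟦vase⟧ = {c, e, f, g, h, i, m}
… ∩ ⟦beside c⟧ = {c, e, f, g, h, i, m} ∩ {c, e, f, g, j, k, l, m, n} = {c, e, f, g, m}
… ∩ ⟦inside c⟧ = {c, e, f, g, m} ∩ {b, c, d, g, i, j, k, n} = {c, g}
… ∩ ⟦striped⟧ = {c, g} ∩ {g, i, k, m} = {g}
… ∩ ⟦green⟧ = {g} ∩ {a, h, k, l, m} = ∅
⟦striped green vase beside c inside c⟧ = ∅; f ∉ this set.

no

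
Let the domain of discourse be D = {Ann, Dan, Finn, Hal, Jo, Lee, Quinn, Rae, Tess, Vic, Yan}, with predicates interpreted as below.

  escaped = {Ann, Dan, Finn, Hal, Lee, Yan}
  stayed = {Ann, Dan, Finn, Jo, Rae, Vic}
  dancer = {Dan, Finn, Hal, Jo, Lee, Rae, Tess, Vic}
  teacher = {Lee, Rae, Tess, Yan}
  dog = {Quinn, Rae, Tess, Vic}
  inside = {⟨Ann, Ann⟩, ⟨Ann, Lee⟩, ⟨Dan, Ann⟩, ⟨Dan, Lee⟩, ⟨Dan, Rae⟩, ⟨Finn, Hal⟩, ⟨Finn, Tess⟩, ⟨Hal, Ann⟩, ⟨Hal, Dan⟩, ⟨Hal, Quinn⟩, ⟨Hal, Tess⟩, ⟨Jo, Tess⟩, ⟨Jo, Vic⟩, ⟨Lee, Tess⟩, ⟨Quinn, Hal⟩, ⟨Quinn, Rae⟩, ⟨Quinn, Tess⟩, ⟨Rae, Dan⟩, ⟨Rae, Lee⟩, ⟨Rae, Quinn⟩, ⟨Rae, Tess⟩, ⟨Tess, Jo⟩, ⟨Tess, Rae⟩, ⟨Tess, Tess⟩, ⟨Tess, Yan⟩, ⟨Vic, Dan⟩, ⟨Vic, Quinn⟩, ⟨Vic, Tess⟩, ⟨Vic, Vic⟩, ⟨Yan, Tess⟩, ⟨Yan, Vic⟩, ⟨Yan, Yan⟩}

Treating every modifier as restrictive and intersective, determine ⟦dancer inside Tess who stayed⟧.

{Finn, Jo, Rae, Vic}

⟦inside Tess⟧ = {x : ⟨x, Tess⟩ ∈ ⟦inside⟧} = {Finn, Hal, Jo, Lee, Quinn, Rae, Tess, Vic, Yan}
⟦who stayed⟧ = ⟦stayed⟧ = {Ann, Dan, Finn, Jo, Rae, Vic}
⟦dancer⟧ = {Dan, Finn, Hal, Jo, Lee, Rae, Tess, Vic}
… ∩ ⟦inside Tess⟧ = {Dan, Finn, Hal, Jo, Lee, Rae, Tess, Vic} ∩ {Finn, Hal, Jo, Lee, Quinn, Rae, Tess, Vic, Yan} = {Finn, Hal, Jo, Lee, Rae, Tess, Vic}
… ∩ ⟦who stayed⟧ = {Finn, Hal, Jo, Lee, Rae, Tess, Vic} ∩ {Ann, Dan, Finn, Jo, Rae, Vic} = {Finn, Jo, Rae, Vic}
So ⟦dancer inside Tess who stayed⟧ = {Finn, Jo, Rae, Vic}.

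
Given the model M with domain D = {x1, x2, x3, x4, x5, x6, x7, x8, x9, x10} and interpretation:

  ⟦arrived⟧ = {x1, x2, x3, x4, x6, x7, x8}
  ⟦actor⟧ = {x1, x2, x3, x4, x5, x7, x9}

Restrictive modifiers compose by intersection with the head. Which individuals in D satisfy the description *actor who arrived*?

{x1, x2, x3, x4, x7}

⟦who arrived⟧ = ⟦arrived⟧ = {x1, x2, x3, x4, x6, x7, x8}
⟦actor⟧ = {x1, x2, x3, x4, x5, x7, x9}
… ∩ ⟦who arrived⟧ = {x1, x2, x3, x4, x5, x7, x9} ∩ {x1, x2, x3, x4, x6, x7, x8} = {x1, x2, x3, x4, x7}
So ⟦actor who arrived⟧ = {x1, x2, x3, x4, x7}.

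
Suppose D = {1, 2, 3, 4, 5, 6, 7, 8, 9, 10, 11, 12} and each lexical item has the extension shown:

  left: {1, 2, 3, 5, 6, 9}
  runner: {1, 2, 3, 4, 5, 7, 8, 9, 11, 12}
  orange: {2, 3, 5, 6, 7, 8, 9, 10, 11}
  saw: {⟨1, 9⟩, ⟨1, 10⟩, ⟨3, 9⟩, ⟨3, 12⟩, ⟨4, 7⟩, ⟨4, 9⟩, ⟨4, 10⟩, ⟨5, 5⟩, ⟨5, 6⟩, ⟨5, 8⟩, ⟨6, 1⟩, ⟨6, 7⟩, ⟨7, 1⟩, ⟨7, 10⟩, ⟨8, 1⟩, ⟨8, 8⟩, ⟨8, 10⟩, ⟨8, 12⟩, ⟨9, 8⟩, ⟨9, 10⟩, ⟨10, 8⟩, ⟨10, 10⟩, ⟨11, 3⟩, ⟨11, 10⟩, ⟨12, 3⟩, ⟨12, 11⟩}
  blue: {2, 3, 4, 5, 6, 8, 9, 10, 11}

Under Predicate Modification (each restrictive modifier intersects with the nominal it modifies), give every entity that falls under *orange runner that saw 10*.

{7, 8, 9, 11}

⟦that saw 10⟧ = {x : ⟨x, 10⟩ ∈ ⟦saw⟧} = {1, 4, 7, 8, 9, 10, 11}
⟦runner⟧ = {1, 2, 3, 4, 5, 7, 8, 9, 11, 12}
… ∩ ⟦that saw 10⟧ = {1, 2, 3, 4, 5, 7, 8, 9, 11, 12} ∩ {1, 4, 7, 8, 9, 10, 11} = {1, 4, 7, 8, 9, 11}
… ∩ ⟦orange⟧ = {1, 4, 7, 8, 9, 11} ∩ {2, 3, 5, 6, 7, 8, 9, 10, 11} = {7, 8, 9, 11}
So ⟦orange runner that saw 10⟧ = {7, 8, 9, 11}.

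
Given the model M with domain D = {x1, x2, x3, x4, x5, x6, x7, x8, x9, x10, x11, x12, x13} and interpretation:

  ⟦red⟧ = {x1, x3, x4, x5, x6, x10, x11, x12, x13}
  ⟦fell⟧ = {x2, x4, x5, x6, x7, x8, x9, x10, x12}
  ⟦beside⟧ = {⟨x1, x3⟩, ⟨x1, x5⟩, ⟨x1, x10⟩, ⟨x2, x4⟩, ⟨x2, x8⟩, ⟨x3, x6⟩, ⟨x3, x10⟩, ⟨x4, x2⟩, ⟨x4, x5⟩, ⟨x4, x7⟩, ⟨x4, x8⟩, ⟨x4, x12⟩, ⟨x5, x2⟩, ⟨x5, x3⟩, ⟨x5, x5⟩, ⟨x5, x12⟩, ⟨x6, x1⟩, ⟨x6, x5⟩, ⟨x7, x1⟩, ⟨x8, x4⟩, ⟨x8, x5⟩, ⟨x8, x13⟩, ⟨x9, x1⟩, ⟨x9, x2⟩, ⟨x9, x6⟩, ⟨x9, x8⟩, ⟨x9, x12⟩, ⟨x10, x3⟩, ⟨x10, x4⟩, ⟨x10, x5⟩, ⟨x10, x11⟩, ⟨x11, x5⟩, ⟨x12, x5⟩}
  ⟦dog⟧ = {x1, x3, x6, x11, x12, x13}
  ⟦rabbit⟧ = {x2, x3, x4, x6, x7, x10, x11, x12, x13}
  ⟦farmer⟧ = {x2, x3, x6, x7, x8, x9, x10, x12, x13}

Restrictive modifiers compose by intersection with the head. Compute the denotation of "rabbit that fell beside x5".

⟦that fell⟧ = ⟦fell⟧ = {x2, x4, x5, x6, x7, x8, x9, x10, x12}
⟦beside x5⟧ = {x : ⟨x, x5⟩ ∈ ⟦beside⟧} = {x1, x4, x5, x6, x8, x10, x11, x12}
⟦rabbit⟧ = {x2, x3, x4, x6, x7, x10, x11, x12, x13}
… ∩ ⟦that fell⟧ = {x2, x3, x4, x6, x7, x10, x11, x12, x13} ∩ {x2, x4, x5, x6, x7, x8, x9, x10, x12} = {x2, x4, x6, x7, x10, x12}
… ∩ ⟦beside x5⟧ = {x2, x4, x6, x7, x10, x12} ∩ {x1, x4, x5, x6, x8, x10, x11, x12} = {x4, x6, x10, x12}
So ⟦rabbit that fell beside x5⟧ = {x4, x6, x10, x12}.

{x4, x6, x10, x12}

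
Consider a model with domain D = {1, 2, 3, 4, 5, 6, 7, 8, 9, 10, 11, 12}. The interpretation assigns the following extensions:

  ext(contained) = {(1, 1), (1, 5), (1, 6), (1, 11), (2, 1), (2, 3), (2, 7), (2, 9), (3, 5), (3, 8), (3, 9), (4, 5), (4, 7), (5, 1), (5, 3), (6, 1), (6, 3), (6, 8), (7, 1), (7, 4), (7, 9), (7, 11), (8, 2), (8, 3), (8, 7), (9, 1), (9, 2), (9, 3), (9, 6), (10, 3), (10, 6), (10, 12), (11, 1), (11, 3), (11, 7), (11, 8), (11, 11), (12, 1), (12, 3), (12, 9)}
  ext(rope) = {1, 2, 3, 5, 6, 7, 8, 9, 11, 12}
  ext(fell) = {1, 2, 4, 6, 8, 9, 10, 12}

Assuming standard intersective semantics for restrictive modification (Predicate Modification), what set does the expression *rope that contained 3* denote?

{2, 5, 6, 8, 9, 11, 12}

⟦that contained 3⟧ = {x : ⟨x, 3⟩ ∈ ⟦contained⟧} = {2, 5, 6, 8, 9, 10, 11, 12}
⟦rope⟧ = {1, 2, 3, 5, 6, 7, 8, 9, 11, 12}
… ∩ ⟦that contained 3⟧ = {1, 2, 3, 5, 6, 7, 8, 9, 11, 12} ∩ {2, 5, 6, 8, 9, 10, 11, 12} = {2, 5, 6, 8, 9, 11, 12}
So ⟦rope that contained 3⟧ = {2, 5, 6, 8, 9, 11, 12}.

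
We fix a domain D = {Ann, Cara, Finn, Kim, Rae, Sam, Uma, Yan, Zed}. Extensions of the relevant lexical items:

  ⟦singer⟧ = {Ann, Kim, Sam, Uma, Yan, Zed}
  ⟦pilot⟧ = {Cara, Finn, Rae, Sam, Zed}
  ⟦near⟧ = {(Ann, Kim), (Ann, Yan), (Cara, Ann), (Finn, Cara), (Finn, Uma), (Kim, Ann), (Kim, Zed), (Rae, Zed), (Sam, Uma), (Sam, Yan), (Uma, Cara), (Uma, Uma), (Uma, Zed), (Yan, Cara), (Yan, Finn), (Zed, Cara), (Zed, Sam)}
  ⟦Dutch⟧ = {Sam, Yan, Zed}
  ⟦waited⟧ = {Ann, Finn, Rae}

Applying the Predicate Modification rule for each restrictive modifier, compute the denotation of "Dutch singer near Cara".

⟦near Cara⟧ = {x : ⟨x, Cara⟩ ∈ ⟦near⟧} = {Finn, Uma, Yan, Zed}
⟦singer⟧ = {Ann, Kim, Sam, Uma, Yan, Zed}
… ∩ ⟦near Cara⟧ = {Ann, Kim, Sam, Uma, Yan, Zed} ∩ {Finn, Uma, Yan, Zed} = {Uma, Yan, Zed}
… ∩ ⟦Dutch⟧ = {Uma, Yan, Zed} ∩ {Sam, Yan, Zed} = {Yan, Zed}
So ⟦Dutch singer near Cara⟧ = {Yan, Zed}.

{Yan, Zed}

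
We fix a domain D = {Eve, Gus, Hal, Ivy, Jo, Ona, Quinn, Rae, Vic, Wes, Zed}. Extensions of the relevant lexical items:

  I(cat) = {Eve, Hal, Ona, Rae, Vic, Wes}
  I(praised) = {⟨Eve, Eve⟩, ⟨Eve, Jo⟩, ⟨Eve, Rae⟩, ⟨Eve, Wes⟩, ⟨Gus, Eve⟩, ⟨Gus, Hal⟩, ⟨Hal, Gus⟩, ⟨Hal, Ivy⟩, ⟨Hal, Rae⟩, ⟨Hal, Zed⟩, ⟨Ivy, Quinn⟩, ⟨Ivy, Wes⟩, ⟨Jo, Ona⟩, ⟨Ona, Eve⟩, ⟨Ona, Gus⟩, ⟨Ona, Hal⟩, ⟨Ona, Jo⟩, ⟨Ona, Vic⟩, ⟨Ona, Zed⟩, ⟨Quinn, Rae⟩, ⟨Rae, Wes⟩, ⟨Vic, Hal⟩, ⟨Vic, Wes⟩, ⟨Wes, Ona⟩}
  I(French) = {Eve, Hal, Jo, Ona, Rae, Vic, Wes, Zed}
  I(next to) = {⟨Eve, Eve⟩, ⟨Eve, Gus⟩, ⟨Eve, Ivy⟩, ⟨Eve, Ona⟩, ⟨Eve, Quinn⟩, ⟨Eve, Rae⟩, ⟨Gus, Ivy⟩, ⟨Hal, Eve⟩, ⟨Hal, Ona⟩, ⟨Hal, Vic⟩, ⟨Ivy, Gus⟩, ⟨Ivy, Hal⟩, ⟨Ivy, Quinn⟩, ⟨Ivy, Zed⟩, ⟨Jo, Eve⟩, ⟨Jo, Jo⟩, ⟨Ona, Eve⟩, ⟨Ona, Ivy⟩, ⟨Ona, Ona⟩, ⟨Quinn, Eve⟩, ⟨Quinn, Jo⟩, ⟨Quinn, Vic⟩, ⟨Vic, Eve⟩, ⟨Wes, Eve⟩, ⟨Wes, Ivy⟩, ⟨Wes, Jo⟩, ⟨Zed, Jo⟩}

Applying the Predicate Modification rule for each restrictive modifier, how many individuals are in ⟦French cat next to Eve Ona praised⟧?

⟦next to Eve⟧ = {x : ⟨x, Eve⟩ ∈ ⟦next to⟧} = {Eve, Hal, Jo, Ona, Quinn, Vic, Wes}
⟦Ona praised⟧ = {x : ⟨Ona, x⟩ ∈ ⟦praised⟧} = {Eve, Gus, Hal, Jo, Vic, Zed}
⟦cat⟧ = {Eve, Hal, Ona, Rae, Vic, Wes}
… ∩ ⟦next to Eve⟧ = {Eve, Hal, Ona, Rae, Vic, Wes} ∩ {Eve, Hal, Jo, Ona, Quinn, Vic, Wes} = {Eve, Hal, Ona, Vic, Wes}
… ∩ ⟦Ona praised⟧ = {Eve, Hal, Ona, Vic, Wes} ∩ {Eve, Gus, Hal, Jo, Vic, Zed} = {Eve, Hal, Vic}
… ∩ ⟦French⟧ = {Eve, Hal, Vic} ∩ {Eve, Hal, Jo, Ona, Rae, Vic, Wes, Zed} = {Eve, Hal, Vic}
⟦French cat next to Eve Ona praised⟧ = {Eve, Hal, Vic}, so the cardinality is 3.

3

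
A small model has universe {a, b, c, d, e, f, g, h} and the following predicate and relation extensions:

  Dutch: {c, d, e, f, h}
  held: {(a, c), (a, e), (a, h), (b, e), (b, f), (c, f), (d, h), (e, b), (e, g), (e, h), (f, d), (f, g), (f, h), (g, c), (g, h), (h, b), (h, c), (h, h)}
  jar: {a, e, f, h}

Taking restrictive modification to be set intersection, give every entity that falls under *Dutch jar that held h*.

⟦that held h⟧ = {x : ⟨x, h⟩ ∈ ⟦held⟧} = {a, d, e, f, g, h}
⟦jar⟧ = {a, e, f, h}
… ∩ ⟦that held h⟧ = {a, e, f, h} ∩ {a, d, e, f, g, h} = {a, e, f, h}
… ∩ ⟦Dutch⟧ = {a, e, f, h} ∩ {c, d, e, f, h} = {e, f, h}
So ⟦Dutch jar that held h⟧ = {e, f, h}.

{e, f, h}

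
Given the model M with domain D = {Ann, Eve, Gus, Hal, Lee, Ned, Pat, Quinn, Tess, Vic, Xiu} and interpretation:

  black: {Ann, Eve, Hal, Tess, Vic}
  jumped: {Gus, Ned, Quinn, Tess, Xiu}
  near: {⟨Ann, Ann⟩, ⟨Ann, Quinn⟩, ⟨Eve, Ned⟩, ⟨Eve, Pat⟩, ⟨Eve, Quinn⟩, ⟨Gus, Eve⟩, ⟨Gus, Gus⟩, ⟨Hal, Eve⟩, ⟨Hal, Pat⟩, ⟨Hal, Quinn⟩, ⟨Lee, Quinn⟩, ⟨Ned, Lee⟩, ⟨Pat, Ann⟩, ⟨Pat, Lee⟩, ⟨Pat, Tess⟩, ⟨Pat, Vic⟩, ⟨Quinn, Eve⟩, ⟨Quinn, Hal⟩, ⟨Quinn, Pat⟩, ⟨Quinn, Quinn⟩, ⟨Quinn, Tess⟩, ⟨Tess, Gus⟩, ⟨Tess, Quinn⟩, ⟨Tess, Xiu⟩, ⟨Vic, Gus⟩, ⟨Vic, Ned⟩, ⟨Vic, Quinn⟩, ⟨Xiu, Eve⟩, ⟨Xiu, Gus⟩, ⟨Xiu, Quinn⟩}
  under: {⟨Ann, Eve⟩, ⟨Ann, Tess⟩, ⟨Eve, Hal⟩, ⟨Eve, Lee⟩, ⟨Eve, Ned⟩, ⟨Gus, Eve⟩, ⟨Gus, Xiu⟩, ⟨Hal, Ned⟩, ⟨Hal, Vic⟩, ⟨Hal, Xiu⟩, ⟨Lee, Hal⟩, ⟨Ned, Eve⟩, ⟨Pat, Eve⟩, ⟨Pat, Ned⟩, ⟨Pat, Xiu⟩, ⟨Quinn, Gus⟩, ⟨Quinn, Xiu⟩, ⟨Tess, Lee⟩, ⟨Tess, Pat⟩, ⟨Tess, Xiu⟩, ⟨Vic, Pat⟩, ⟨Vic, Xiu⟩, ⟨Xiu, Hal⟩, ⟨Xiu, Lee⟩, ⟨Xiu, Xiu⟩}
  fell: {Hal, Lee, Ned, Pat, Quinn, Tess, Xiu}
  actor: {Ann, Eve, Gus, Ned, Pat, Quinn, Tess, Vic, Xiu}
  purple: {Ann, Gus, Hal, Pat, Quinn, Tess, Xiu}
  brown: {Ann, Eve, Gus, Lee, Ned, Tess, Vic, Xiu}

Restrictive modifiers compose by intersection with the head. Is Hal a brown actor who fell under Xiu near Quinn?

⟦who fell⟧ = ⟦fell⟧ = {Hal, Lee, Ned, Pat, Quinn, Tess, Xiu}
⟦under Xiu⟧ = {x : ⟨x, Xiu⟩ ∈ ⟦under⟧} = {Gus, Hal, Pat, Quinn, Tess, Vic, Xiu}
⟦near Quinn⟧ = {x : ⟨x, Quinn⟩ ∈ ⟦near⟧} = {Ann, Eve, Hal, Lee, Quinn, Tess, Vic, Xiu}
⟦actor⟧ = {Ann, Eve, Gus, Ned, Pat, Quinn, Tess, Vic, Xiu}
… ∩ ⟦who fell⟧ = {Ann, Eve, Gus, Ned, Pat, Quinn, Tess, Vic, Xiu} ∩ {Hal, Lee, Ned, Pat, Quinn, Tess, Xiu} = {Ned, Pat, Quinn, Tess, Xiu}
… ∩ ⟦under Xiu⟧ = {Ned, Pat, Quinn, Tess, Xiu} ∩ {Gus, Hal, Pat, Quinn, Tess, Vic, Xiu} = {Pat, Quinn, Tess, Xiu}
… ∩ ⟦near Quinn⟧ = {Pat, Quinn, Tess, Xiu} ∩ {Ann, Eve, Hal, Lee, Quinn, Tess, Vic, Xiu} = {Quinn, Tess, Xiu}
… ∩ ⟦brown⟧ = {Quinn, Tess, Xiu} ∩ {Ann, Eve, Gus, Lee, Ned, Tess, Vic, Xiu} = {Tess, Xiu}
⟦brown actor who fell under Xiu near Quinn⟧ = {Tess, Xiu}; Hal ∉ this set.

no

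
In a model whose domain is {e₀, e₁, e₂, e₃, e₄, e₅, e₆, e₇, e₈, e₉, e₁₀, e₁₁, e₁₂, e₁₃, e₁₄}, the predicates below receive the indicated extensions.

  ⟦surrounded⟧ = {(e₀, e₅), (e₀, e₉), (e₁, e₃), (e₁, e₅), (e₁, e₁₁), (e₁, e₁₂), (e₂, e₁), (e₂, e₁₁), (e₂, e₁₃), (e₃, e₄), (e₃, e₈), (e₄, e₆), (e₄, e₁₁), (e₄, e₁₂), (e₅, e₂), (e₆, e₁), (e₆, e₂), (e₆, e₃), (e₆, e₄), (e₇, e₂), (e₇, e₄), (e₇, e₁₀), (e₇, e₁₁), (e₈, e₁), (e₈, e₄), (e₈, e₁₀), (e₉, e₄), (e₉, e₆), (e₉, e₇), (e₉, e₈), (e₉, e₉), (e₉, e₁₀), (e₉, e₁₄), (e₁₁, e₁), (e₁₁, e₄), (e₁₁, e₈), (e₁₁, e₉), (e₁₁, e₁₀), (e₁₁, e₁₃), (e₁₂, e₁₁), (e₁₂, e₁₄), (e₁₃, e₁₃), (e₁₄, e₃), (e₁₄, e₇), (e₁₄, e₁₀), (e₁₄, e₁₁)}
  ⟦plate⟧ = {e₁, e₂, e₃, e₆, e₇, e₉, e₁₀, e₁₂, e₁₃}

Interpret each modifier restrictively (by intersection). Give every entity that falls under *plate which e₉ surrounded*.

⟦which e₉ surrounded⟧ = {x : ⟨e₉, x⟩ ∈ ⟦surrounded⟧} = {e₄, e₆, e₇, e₈, e₉, e₁₀, e₁₄}
⟦plate⟧ = {e₁, e₂, e₃, e₆, e₇, e₉, e₁₀, e₁₂, e₁₃}
… ∩ ⟦which e₉ surrounded⟧ = {e₁, e₂, e₃, e₆, e₇, e₉, e₁₀, e₁₂, e₁₃} ∩ {e₄, e₆, e₇, e₈, e₉, e₁₀, e₁₄} = {e₆, e₇, e₉, e₁₀}
So ⟦plate which e₉ surrounded⟧ = {e₆, e₇, e₉, e₁₀}.

{e₆, e₇, e₉, e₁₀}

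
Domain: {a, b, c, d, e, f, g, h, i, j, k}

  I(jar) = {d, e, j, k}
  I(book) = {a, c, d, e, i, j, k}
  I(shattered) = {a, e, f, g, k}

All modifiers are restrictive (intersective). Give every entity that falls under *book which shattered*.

⟦which shattered⟧ = ⟦shattered⟧ = {a, e, f, g, k}
⟦book⟧ = {a, c, d, e, i, j, k}
… ∩ ⟦which shattered⟧ = {a, c, d, e, i, j, k} ∩ {a, e, f, g, k} = {a, e, k}
So ⟦book which shattered⟧ = {a, e, k}.

{a, e, k}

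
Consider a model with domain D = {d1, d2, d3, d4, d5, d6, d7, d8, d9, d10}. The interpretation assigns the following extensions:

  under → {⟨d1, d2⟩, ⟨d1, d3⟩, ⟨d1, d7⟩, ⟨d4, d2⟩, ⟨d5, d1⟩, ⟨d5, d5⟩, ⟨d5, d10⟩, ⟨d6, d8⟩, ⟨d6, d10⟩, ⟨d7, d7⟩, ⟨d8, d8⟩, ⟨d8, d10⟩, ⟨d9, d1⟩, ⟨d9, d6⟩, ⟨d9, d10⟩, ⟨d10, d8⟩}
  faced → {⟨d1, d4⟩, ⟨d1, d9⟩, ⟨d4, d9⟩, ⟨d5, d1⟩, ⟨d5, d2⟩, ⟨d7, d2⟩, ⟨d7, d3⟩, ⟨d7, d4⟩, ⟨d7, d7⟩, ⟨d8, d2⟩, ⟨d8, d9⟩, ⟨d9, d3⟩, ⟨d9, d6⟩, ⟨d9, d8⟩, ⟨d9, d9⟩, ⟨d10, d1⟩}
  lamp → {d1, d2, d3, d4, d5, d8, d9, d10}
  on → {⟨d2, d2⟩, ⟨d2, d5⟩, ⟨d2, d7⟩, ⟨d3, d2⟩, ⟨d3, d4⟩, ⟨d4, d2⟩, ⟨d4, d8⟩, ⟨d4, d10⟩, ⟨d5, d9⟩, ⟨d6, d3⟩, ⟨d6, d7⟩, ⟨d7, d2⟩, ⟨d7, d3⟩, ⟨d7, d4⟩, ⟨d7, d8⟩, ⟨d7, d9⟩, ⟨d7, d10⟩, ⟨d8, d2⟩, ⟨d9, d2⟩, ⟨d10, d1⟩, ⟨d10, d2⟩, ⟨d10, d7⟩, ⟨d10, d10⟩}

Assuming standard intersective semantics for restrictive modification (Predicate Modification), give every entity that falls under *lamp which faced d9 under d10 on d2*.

⟦which faced d9⟧ = {x : ⟨x, d9⟩ ∈ ⟦faced⟧} = {d1, d4, d8, d9}
⟦under d10⟧ = {x : ⟨x, d10⟩ ∈ ⟦under⟧} = {d5, d6, d8, d9}
⟦on d2⟧ = {x : ⟨x, d2⟩ ∈ ⟦on⟧} = {d2, d3, d4, d7, d8, d9, d10}
⟦lamp⟧ = {d1, d2, d3, d4, d5, d8, d9, d10}
… ∩ ⟦which faced d9⟧ = {d1, d2, d3, d4, d5, d8, d9, d10} ∩ {d1, d4, d8, d9} = {d1, d4, d8, d9}
… ∩ ⟦under d10⟧ = {d1, d4, d8, d9} ∩ {d5, d6, d8, d9} = {d8, d9}
… ∩ ⟦on d2⟧ = {d8, d9} ∩ {d2, d3, d4, d7, d8, d9, d10} = {d8, d9}
So ⟦lamp which faced d9 under d10 on d2⟧ = {d8, d9}.

{d8, d9}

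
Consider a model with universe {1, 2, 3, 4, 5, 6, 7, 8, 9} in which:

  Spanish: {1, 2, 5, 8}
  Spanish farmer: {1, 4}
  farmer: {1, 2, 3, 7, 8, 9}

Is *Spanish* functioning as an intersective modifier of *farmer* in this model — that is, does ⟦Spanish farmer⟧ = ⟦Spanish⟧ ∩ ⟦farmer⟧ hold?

no

⟦Spanish⟧ ∩ ⟦farmer⟧ = {1, 2, 5, 8} ∩ {1, 2, 3, 7, 8, 9} = {1, 2, 8}
Observed ⟦Spanish farmer⟧ = {1, 4}.
These differ, so the modifier is not intersective in this model.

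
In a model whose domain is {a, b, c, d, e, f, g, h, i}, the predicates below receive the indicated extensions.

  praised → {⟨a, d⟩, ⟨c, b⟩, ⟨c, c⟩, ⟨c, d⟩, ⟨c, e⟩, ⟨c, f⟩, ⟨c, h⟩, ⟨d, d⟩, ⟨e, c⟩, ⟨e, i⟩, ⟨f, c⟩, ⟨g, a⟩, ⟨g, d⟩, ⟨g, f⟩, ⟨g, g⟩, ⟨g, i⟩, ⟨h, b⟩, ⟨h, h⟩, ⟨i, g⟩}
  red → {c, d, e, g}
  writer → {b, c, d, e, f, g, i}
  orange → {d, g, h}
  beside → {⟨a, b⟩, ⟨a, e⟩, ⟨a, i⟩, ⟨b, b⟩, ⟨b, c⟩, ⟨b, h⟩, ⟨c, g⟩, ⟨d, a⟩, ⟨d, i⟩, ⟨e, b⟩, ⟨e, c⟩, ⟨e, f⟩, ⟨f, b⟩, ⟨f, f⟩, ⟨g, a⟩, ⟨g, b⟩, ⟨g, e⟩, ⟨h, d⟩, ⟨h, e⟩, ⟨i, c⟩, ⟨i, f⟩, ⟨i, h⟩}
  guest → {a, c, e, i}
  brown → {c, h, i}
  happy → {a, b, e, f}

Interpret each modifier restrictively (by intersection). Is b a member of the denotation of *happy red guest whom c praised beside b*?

⟦whom c praised⟧ = {x : ⟨c, x⟩ ∈ ⟦praised⟧} = {b, c, d, e, f, h}
⟦beside b⟧ = {x : ⟨x, b⟩ ∈ ⟦beside⟧} = {a, b, e, f, g}
⟦guest⟧ = {a, c, e, i}
… ∩ ⟦whom c praised⟧ = {a, c, e, i} ∩ {b, c, d, e, f, h} = {c, e}
… ∩ ⟦beside b⟧ = {c, e} ∩ {a, b, e, f, g} = {e}
… ∩ ⟦happy⟧ = {e} ∩ {a, b, e, f} = {e}
… ∩ ⟦red⟧ = {e} ∩ {c, d, e, g} = {e}
⟦happy red guest whom c praised beside b⟧ = {e}; b ∉ this set.

no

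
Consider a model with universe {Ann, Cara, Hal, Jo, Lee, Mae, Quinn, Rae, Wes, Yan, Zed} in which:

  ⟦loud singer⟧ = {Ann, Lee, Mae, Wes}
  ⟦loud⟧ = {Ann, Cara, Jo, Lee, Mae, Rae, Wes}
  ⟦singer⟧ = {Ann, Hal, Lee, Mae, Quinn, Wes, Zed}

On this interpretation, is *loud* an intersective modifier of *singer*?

yes

⟦loud⟧ ∩ ⟦singer⟧ = {Ann, Cara, Jo, Lee, Mae, Rae, Wes} ∩ {Ann, Hal, Lee, Mae, Quinn, Wes, Zed} = {Ann, Lee, Mae, Wes}
Observed ⟦loud singer⟧ = {Ann, Lee, Mae, Wes}.
These coincide, so the modifier is intersective here.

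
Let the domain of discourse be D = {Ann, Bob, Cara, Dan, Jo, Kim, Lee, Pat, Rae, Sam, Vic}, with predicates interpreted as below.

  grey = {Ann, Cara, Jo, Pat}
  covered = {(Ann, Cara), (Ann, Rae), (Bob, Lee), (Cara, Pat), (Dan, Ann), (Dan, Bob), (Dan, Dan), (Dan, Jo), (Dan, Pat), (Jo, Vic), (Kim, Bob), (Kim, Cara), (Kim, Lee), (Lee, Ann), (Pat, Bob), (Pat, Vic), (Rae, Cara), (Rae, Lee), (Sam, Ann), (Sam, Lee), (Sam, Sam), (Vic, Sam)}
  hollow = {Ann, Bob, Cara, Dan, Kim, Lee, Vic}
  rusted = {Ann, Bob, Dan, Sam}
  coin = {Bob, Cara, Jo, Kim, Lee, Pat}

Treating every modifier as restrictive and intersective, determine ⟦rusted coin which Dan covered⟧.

{Bob}

⟦which Dan covered⟧ = {x : ⟨Dan, x⟩ ∈ ⟦covered⟧} = {Ann, Bob, Dan, Jo, Pat}
⟦coin⟧ = {Bob, Cara, Jo, Kim, Lee, Pat}
… ∩ ⟦which Dan covered⟧ = {Bob, Cara, Jo, Kim, Lee, Pat} ∩ {Ann, Bob, Dan, Jo, Pat} = {Bob, Jo, Pat}
… ∩ ⟦rusted⟧ = {Bob, Jo, Pat} ∩ {Ann, Bob, Dan, Sam} = {Bob}
So ⟦rusted coin which Dan covered⟧ = {Bob}.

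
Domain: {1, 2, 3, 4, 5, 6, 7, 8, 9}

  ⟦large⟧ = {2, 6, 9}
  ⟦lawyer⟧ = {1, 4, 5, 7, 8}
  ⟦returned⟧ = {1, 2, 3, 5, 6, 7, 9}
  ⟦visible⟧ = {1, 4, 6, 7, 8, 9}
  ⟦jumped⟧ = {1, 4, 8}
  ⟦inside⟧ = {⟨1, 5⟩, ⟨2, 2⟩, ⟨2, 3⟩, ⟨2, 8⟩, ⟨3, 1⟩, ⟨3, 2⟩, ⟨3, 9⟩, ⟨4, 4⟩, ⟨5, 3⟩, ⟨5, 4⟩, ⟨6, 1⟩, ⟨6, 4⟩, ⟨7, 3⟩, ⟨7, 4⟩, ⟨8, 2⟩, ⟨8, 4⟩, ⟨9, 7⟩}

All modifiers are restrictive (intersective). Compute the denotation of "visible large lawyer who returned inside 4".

{ }

⟦who returned⟧ = ⟦returned⟧ = {1, 2, 3, 5, 6, 7, 9}
⟦inside 4⟧ = {x : ⟨x, 4⟩ ∈ ⟦inside⟧} = {4, 5, 6, 7, 8}
⟦lawyer⟧ = {1, 4, 5, 7, 8}
… ∩ ⟦who returned⟧ = {1, 4, 5, 7, 8} ∩ {1, 2, 3, 5, 6, 7, 9} = {1, 5, 7}
… ∩ ⟦inside 4⟧ = {1, 5, 7} ∩ {4, 5, 6, 7, 8} = {5, 7}
… ∩ ⟦visible⟧ = {5, 7} ∩ {1, 4, 6, 7, 8, 9} = {7}
… ∩ ⟦large⟧ = {7} ∩ {2, 6, 9} = ∅
So ⟦visible large lawyer who returned inside 4⟧ = { }.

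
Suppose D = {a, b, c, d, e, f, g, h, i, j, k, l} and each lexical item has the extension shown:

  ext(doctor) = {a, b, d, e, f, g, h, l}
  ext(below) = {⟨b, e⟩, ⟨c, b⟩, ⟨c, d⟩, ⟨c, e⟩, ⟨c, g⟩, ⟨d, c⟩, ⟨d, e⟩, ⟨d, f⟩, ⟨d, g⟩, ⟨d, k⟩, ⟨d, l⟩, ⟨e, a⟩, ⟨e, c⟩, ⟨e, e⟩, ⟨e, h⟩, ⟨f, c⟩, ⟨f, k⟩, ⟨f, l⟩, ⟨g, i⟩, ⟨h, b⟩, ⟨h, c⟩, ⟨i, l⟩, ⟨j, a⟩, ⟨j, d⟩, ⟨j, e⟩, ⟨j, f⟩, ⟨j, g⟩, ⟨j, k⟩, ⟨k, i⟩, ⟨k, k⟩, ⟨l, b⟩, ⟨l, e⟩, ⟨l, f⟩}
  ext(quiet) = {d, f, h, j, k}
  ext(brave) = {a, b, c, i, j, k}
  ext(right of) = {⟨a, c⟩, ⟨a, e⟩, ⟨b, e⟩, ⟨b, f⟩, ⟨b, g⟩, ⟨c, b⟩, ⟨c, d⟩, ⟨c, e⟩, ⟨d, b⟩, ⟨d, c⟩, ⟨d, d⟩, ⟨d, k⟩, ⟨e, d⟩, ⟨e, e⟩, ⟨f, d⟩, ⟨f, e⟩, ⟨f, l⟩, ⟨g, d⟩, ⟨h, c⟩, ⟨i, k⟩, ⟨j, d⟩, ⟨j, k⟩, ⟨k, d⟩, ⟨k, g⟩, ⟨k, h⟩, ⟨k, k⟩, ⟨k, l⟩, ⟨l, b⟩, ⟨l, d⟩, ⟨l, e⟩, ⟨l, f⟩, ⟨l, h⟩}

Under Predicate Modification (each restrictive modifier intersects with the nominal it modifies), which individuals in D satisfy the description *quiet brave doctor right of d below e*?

{ }

⟦right of d⟧ = {x : ⟨x, d⟩ ∈ ⟦right of⟧} = {c, d, e, f, g, j, k, l}
⟦below e⟧ = {x : ⟨x, e⟩ ∈ ⟦below⟧} = {b, c, d, e, j, l}
⟦doctor⟧ = {a, b, d, e, f, g, h, l}
… ∩ ⟦right of d⟧ = {a, b, d, e, f, g, h, l} ∩ {c, d, e, f, g, j, k, l} = {d, e, f, g, l}
… ∩ ⟦below e⟧ = {d, e, f, g, l} ∩ {b, c, d, e, j, l} = {d, e, l}
… ∩ ⟦quiet⟧ = {d, e, l} ∩ {d, f, h, j, k} = {d}
… ∩ ⟦brave⟧ = {d} ∩ {a, b, c, i, j, k} = ∅
So ⟦quiet brave doctor right of d below e⟧ = { }.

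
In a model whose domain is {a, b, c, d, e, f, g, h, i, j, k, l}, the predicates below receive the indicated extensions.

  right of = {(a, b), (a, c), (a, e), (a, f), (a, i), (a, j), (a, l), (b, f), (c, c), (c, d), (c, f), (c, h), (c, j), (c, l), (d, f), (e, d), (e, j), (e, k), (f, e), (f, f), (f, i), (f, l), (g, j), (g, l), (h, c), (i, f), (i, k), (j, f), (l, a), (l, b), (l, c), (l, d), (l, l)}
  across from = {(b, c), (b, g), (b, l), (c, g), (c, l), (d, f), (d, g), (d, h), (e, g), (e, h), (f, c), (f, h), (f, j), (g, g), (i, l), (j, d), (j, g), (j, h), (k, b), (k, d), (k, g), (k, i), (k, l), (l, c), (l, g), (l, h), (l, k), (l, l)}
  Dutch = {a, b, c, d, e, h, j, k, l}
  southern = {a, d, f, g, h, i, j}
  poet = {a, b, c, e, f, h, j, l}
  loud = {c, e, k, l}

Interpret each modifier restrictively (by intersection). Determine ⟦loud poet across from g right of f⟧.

{c}

⟦across from g⟧ = {x : ⟨x, g⟩ ∈ ⟦across from⟧} = {b, c, d, e, g, j, k, l}
⟦right of f⟧ = {x : ⟨x, f⟩ ∈ ⟦right of⟧} = {a, b, c, d, f, i, j}
⟦poet⟧ = {a, b, c, e, f, h, j, l}
… ∩ ⟦across from g⟧ = {a, b, c, e, f, h, j, l} ∩ {b, c, d, e, g, j, k, l} = {b, c, e, j, l}
… ∩ ⟦right of f⟧ = {b, c, e, j, l} ∩ {a, b, c, d, f, i, j} = {b, c, j}
… ∩ ⟦loud⟧ = {b, c, j} ∩ {c, e, k, l} = {c}
So ⟦loud poet across from g right of f⟧ = {c}.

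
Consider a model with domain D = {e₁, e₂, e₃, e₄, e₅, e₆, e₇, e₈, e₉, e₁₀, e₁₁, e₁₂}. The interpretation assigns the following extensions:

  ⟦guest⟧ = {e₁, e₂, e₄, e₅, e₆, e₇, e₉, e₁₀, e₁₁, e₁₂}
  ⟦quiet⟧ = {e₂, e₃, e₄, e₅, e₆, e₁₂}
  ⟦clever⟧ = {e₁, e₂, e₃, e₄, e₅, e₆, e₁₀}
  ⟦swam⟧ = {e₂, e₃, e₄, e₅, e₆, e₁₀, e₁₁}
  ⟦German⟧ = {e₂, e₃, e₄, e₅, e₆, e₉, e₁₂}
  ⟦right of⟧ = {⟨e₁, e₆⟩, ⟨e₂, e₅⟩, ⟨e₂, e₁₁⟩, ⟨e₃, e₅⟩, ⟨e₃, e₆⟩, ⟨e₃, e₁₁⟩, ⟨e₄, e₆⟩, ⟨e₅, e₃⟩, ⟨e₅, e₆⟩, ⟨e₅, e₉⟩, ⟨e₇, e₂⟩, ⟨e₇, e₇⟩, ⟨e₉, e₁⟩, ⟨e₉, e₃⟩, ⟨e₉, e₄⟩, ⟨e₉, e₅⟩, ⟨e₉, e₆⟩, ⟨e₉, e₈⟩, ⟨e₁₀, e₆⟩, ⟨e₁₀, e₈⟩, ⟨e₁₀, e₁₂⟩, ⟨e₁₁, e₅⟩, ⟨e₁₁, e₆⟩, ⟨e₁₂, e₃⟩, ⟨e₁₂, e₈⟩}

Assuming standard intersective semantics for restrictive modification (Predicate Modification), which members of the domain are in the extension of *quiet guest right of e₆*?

⟦right of e₆⟧ = {x : ⟨x, e₆⟩ ∈ ⟦right of⟧} = {e₁, e₃, e₄, e₅, e₉, e₁₀, e₁₁}
⟦guest⟧ = {e₁, e₂, e₄, e₅, e₆, e₇, e₉, e₁₀, e₁₁, e₁₂}
… ∩ ⟦right of e₆⟧ = {e₁, e₂, e₄, e₅, e₆, e₇, e₉, e₁₀, e₁₁, e₁₂} ∩ {e₁, e₃, e₄, e₅, e₉, e₁₀, e₁₁} = {e₁, e₄, e₅, e₉, e₁₀, e₁₁}
… ∩ ⟦quiet⟧ = {e₁, e₄, e₅, e₉, e₁₀, e₁₁} ∩ {e₂, e₃, e₄, e₅, e₆, e₁₂} = {e₄, e₅}
So ⟦quiet guest right of e₆⟧ = {e₄, e₅}.

{e₄, e₅}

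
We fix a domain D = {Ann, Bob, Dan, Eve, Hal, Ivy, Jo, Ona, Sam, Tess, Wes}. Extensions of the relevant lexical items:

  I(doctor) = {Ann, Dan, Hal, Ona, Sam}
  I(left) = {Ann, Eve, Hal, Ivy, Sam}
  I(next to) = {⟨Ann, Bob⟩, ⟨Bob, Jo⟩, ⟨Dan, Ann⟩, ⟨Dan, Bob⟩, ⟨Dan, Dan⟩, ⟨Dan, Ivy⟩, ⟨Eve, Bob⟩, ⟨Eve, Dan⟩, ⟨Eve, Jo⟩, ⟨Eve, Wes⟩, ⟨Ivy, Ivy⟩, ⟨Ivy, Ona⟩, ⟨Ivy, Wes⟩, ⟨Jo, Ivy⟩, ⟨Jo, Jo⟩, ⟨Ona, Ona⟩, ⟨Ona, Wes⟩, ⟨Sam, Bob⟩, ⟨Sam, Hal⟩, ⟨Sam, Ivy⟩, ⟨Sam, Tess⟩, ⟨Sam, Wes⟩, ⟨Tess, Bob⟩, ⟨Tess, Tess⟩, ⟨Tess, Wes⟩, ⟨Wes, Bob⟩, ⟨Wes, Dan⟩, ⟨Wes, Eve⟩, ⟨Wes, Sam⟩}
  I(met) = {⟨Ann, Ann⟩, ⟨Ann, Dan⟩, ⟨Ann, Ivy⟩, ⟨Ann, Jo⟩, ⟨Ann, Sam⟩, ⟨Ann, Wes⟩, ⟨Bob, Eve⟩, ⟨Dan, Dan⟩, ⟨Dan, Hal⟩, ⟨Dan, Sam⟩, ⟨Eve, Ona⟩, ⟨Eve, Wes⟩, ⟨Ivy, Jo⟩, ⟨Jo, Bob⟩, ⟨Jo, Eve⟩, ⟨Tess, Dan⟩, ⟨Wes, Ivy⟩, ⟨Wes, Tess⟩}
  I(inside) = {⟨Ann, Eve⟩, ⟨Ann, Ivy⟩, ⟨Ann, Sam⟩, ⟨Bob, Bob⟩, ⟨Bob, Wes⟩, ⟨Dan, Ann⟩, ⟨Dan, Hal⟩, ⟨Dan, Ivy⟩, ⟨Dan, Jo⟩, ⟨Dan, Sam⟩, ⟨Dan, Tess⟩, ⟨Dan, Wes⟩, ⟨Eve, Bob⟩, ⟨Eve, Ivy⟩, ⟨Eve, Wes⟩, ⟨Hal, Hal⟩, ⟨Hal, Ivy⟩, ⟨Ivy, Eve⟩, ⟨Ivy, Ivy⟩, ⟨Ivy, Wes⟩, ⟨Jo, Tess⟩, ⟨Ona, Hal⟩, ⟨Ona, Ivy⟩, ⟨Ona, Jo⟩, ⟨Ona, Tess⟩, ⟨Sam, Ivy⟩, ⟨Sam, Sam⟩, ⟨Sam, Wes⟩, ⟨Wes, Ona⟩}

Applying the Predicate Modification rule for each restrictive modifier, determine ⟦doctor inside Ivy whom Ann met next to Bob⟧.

⟦inside Ivy⟧ = {x : ⟨x, Ivy⟩ ∈ ⟦inside⟧} = {Ann, Dan, Eve, Hal, Ivy, Ona, Sam}
⟦whom Ann met⟧ = {x : ⟨Ann, x⟩ ∈ ⟦met⟧} = {Ann, Dan, Ivy, Jo, Sam, Wes}
⟦next to Bob⟧ = {x : ⟨x, Bob⟩ ∈ ⟦next to⟧} = {Ann, Dan, Eve, Sam, Tess, Wes}
⟦doctor⟧ = {Ann, Dan, Hal, Ona, Sam}
… ∩ ⟦inside Ivy⟧ = {Ann, Dan, Hal, Ona, Sam} ∩ {Ann, Dan, Eve, Hal, Ivy, Ona, Sam} = {Ann, Dan, Hal, Ona, Sam}
… ∩ ⟦whom Ann met⟧ = {Ann, Dan, Hal, Ona, Sam} ∩ {Ann, Dan, Ivy, Jo, Sam, Wes} = {Ann, Dan, Sam}
… ∩ ⟦next to Bob⟧ = {Ann, Dan, Sam} ∩ {Ann, Dan, Eve, Sam, Tess, Wes} = {Ann, Dan, Sam}
So ⟦doctor inside Ivy whom Ann met next to Bob⟧ = {Ann, Dan, Sam}.

{Ann, Dan, Sam}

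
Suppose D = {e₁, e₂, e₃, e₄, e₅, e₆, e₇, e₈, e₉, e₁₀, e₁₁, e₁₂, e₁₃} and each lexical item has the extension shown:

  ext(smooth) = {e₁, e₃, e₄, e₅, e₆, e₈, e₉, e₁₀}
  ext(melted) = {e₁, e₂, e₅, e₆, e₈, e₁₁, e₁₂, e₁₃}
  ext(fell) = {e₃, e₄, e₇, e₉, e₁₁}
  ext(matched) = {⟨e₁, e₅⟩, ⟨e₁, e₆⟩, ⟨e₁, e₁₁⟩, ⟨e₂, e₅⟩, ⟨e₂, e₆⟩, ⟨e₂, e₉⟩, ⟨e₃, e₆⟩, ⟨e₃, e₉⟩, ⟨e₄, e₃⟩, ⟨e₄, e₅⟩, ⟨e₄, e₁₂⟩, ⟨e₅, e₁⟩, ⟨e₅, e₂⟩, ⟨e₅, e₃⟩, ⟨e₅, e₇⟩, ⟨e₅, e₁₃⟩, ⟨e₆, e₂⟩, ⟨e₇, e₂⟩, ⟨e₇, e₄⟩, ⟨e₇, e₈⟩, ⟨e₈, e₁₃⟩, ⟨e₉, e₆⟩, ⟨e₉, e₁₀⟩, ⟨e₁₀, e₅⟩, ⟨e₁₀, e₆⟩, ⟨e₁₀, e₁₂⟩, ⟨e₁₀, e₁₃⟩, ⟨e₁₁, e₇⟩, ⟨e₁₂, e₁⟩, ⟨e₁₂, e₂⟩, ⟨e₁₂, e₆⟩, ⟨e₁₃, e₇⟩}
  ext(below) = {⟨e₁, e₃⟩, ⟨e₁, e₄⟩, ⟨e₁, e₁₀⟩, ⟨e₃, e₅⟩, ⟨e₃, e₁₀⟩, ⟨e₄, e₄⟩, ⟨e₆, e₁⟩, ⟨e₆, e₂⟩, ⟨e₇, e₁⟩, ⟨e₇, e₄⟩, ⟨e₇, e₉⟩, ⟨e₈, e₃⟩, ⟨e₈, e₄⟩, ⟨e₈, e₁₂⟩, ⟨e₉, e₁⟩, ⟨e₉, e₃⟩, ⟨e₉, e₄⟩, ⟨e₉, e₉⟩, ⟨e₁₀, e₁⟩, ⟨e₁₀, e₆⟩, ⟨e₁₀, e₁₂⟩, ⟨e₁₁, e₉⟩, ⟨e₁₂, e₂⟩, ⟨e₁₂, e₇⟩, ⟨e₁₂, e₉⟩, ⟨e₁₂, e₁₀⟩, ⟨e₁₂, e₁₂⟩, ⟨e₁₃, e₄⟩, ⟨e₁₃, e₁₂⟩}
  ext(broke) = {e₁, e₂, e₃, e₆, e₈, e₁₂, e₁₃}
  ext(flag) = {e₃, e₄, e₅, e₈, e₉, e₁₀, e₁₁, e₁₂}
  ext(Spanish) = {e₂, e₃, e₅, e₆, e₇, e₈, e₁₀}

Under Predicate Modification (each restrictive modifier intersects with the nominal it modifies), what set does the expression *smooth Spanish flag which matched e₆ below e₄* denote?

⟦which matched e₆⟧ = {x : ⟨x, e₆⟩ ∈ ⟦matched⟧} = {e₁, e₂, e₃, e₉, e₁₀, e₁₂}
⟦below e₄⟧ = {x : ⟨x, e₄⟩ ∈ ⟦below⟧} = {e₁, e₄, e₇, e₈, e₉, e₁₃}
⟦flag⟧ = {e₃, e₄, e₅, e₈, e₉, e₁₀, e₁₁, e₁₂}
… ∩ ⟦which matched e₆⟧ = {e₃, e₄, e₅, e₈, e₉, e₁₀, e₁₁, e₁₂} ∩ {e₁, e₂, e₃, e₉, e₁₀, e₁₂} = {e₃, e₉, e₁₀, e₁₂}
… ∩ ⟦below e₄⟧ = {e₃, e₉, e₁₀, e₁₂} ∩ {e₁, e₄, e₇, e₈, e₉, e₁₃} = {e₉}
… ∩ ⟦smooth⟧ = {e₉} ∩ {e₁, e₃, e₄, e₅, e₆, e₈, e₉, e₁₀} = {e₉}
… ∩ ⟦Spanish⟧ = {e₉} ∩ {e₂, e₃, e₅, e₆, e₇, e₈, e₁₀} = ∅
So ⟦smooth Spanish flag which matched e₆ below e₄⟧ = {}.

{}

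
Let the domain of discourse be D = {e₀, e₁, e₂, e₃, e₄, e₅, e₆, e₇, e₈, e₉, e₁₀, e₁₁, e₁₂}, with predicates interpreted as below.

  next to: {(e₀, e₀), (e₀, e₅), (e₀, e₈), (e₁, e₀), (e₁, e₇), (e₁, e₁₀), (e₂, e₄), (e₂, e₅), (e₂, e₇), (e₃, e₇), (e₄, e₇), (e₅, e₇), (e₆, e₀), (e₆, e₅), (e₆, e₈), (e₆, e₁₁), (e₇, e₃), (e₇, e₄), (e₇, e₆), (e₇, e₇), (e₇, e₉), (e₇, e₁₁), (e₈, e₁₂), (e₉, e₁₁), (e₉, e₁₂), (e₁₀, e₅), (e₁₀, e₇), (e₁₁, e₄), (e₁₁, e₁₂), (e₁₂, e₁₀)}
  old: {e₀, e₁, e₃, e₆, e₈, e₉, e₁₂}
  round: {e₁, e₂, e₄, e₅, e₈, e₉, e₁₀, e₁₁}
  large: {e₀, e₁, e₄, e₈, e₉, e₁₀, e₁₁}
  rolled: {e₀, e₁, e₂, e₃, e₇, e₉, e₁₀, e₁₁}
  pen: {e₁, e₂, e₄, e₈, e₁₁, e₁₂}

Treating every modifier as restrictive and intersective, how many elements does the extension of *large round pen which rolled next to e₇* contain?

1

⟦which rolled⟧ = ⟦rolled⟧ = {e₀, e₁, e₂, e₃, e₇, e₉, e₁₀, e₁₁}
⟦next to e₇⟧ = {x : ⟨x, e₇⟩ ∈ ⟦next to⟧} = {e₁, e₂, e₃, e₄, e₅, e₇, e₁₀}
⟦pen⟧ = {e₁, e₂, e₄, e₈, e₁₁, e₁₂}
… ∩ ⟦which rolled⟧ = {e₁, e₂, e₄, e₈, e₁₁, e₁₂} ∩ {e₀, e₁, e₂, e₃, e₇, e₉, e₁₀, e₁₁} = {e₁, e₂, e₁₁}
… ∩ ⟦next to e₇⟧ = {e₁, e₂, e₁₁} ∩ {e₁, e₂, e₃, e₄, e₅, e₇, e₁₀} = {e₁, e₂}
… ∩ ⟦large⟧ = {e₁, e₂} ∩ {e₀, e₁, e₄, e₈, e₉, e₁₀, e₁₁} = {e₁}
… ∩ ⟦round⟧ = {e₁} ∩ {e₁, e₂, e₄, e₅, e₈, e₉, e₁₀, e₁₁} = {e₁}
⟦large round pen which rolled next to e₇⟧ = {e₁}, so the cardinality is 1.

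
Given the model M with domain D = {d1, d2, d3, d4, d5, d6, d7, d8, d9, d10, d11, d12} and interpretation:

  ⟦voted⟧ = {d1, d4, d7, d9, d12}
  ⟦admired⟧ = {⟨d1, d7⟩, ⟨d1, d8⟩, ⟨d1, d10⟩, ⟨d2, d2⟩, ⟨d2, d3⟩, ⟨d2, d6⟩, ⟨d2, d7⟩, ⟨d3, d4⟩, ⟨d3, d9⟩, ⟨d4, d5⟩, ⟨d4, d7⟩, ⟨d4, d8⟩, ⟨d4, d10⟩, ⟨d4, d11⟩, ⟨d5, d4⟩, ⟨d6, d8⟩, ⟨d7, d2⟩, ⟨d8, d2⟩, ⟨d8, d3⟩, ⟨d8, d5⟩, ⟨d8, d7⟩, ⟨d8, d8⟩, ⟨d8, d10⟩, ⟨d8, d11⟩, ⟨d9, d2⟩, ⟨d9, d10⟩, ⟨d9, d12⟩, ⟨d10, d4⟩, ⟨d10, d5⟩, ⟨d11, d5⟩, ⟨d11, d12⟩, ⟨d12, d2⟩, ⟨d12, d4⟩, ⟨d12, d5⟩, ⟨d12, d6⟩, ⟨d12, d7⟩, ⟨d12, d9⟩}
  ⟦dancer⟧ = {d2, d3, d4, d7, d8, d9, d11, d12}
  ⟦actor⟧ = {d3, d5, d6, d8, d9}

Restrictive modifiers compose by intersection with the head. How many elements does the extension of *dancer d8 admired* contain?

5

⟦d8 admired⟧ = {x : ⟨d8, x⟩ ∈ ⟦admired⟧} = {d2, d3, d5, d7, d8, d10, d11}
⟦dancer⟧ = {d2, d3, d4, d7, d8, d9, d11, d12}
… ∩ ⟦d8 admired⟧ = {d2, d3, d4, d7, d8, d9, d11, d12} ∩ {d2, d3, d5, d7, d8, d10, d11} = {d2, d3, d7, d8, d11}
⟦dancer d8 admired⟧ = {d2, d3, d7, d8, d11}, so the cardinality is 5.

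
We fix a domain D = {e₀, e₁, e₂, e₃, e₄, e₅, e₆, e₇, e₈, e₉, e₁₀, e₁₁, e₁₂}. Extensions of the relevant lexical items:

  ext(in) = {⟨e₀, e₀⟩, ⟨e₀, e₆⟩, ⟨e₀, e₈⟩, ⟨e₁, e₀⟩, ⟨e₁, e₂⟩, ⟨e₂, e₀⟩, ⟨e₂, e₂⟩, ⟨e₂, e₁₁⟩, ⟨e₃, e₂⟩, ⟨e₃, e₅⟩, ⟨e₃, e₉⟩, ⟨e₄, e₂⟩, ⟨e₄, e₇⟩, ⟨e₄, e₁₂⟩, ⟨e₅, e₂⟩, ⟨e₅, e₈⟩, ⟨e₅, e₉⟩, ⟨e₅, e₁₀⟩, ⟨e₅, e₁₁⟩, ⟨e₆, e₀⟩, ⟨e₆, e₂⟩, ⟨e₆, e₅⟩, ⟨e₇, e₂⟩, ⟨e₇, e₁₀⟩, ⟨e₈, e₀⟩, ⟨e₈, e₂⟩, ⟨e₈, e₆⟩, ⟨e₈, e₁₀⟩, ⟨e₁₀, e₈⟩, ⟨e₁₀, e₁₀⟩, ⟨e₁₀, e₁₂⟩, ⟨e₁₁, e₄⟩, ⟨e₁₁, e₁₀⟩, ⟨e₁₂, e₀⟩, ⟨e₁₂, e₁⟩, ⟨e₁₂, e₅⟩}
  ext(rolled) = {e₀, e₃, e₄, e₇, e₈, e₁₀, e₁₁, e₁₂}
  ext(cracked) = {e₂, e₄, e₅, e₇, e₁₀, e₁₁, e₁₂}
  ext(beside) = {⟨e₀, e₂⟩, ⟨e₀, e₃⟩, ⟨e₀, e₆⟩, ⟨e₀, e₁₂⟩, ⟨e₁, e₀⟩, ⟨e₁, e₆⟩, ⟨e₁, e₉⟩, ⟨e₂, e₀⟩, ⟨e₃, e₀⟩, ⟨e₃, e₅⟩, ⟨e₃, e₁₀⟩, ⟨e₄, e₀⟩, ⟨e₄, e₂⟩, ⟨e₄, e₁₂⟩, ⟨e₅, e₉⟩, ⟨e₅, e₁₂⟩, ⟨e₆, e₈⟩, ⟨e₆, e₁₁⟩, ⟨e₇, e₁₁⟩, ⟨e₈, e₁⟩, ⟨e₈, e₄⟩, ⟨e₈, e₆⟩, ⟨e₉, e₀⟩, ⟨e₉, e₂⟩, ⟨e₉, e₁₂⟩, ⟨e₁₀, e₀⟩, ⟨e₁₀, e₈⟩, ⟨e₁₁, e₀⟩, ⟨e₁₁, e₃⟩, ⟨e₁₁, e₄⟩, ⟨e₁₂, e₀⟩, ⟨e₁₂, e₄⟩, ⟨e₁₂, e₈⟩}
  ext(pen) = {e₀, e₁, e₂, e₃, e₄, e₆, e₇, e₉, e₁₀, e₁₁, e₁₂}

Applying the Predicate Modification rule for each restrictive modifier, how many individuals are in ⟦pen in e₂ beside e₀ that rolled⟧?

2

⟦in e₂⟧ = {x : ⟨x, e₂⟩ ∈ ⟦in⟧} = {e₁, e₂, e₃, e₄, e₅, e₆, e₇, e₈}
⟦beside e₀⟧ = {x : ⟨x, e₀⟩ ∈ ⟦beside⟧} = {e₁, e₂, e₃, e₄, e₉, e₁₀, e₁₁, e₁₂}
⟦that rolled⟧ = ⟦rolled⟧ = {e₀, e₃, e₄, e₇, e₈, e₁₀, e₁₁, e₁₂}
⟦pen⟧ = {e₀, e₁, e₂, e₃, e₄, e₆, e₇, e₉, e₁₀, e₁₁, e₁₂}
… ∩ ⟦in e₂⟧ = {e₀, e₁, e₂, e₃, e₄, e₆, e₇, e₉, e₁₀, e₁₁, e₁₂} ∩ {e₁, e₂, e₃, e₄, e₅, e₆, e₇, e₈} = {e₁, e₂, e₃, e₄, e₆, e₇}
… ∩ ⟦beside e₀⟧ = {e₁, e₂, e₃, e₄, e₆, e₇} ∩ {e₁, e₂, e₃, e₄, e₉, e₁₀, e₁₁, e₁₂} = {e₁, e₂, e₃, e₄}
… ∩ ⟦that rolled⟧ = {e₁, e₂, e₃, e₄} ∩ {e₀, e₃, e₄, e₇, e₈, e₁₀, e₁₁, e₁₂} = {e₃, e₄}
⟦pen in e₂ beside e₀ that rolled⟧ = {e₃, e₄}, so the cardinality is 2.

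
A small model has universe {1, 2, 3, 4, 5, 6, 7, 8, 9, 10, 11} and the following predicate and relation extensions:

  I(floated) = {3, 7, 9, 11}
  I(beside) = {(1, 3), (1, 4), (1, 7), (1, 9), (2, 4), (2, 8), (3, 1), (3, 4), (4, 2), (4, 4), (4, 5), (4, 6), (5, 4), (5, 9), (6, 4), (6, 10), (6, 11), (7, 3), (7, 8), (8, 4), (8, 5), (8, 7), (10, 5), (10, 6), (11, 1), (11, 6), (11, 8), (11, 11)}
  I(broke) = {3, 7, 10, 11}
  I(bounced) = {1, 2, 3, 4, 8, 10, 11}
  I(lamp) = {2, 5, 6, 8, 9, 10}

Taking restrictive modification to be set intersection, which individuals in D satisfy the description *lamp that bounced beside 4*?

⟦that bounced⟧ = ⟦bounced⟧ = {1, 2, 3, 4, 8, 10, 11}
⟦beside 4⟧ = {x : ⟨x, 4⟩ ∈ ⟦beside⟧} = {1, 2, 3, 4, 5, 6, 8}
⟦lamp⟧ = {2, 5, 6, 8, 9, 10}
… ∩ ⟦that bounced⟧ = {2, 5, 6, 8, 9, 10} ∩ {1, 2, 3, 4, 8, 10, 11} = {2, 8, 10}
… ∩ ⟦beside 4⟧ = {2, 8, 10} ∩ {1, 2, 3, 4, 5, 6, 8} = {2, 8}
So ⟦lamp that bounced beside 4⟧ = {2, 8}.

{2, 8}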